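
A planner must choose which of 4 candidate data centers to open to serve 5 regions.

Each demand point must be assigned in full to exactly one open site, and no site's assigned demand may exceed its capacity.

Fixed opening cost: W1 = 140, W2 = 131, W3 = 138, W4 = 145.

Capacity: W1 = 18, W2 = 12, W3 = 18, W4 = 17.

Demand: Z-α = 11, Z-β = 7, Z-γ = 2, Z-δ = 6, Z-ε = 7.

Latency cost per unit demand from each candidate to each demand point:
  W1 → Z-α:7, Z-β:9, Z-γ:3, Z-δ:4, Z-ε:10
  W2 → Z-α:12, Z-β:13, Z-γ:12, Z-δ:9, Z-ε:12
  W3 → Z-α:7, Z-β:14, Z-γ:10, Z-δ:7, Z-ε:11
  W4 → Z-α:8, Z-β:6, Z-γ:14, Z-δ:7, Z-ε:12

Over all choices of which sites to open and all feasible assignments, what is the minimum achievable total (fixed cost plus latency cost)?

Open {W1, W3}; cheapest assignment that respects the capacities:
  W1 (cap 18, load 15): Z-β, Z-γ, Z-δ — cost 7×9 + 2×3 + 6×4 = 93
  W3 (cap 18, load 18): Z-α, Z-ε — cost 11×7 + 7×11 = 154
  Shipping 247, fixed 278 → total 525.
  Any other capacity-feasible assignment to {W1, W3} ships for at least 247.
Compare {W1, W4}: its best feasible assignment gives total 540.
Compare {W3, W4}: its best feasible assignment gives total 549.
Every other set of open sites that can feasibly serve all demand totals ≥ 540 even under its best assignment. Minimum: 525.

525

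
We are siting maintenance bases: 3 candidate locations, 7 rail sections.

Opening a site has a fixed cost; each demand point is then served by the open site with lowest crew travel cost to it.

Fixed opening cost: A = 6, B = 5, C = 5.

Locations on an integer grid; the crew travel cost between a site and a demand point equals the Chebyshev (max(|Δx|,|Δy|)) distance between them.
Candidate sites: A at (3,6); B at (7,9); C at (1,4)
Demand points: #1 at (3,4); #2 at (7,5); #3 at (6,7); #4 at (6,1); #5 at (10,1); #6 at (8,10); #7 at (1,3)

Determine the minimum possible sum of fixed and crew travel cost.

Open {B, C}: assign each demand point to its cheapest open site.
  #1→C 2, #2→B 4, #3→B 2, #4→C 5, #5→B 8, #6→B 1, #7→C 1
  crew travel cost 23, fixed 10 → total 33.
Compare {A}: crew travel cost 29 + fixed 6 = 35.
Compare {A, B}: crew travel cost 24 + fixed 11 = 35.
Compare {A, C}: crew travel cost 27 + fixed 11 = 38.
All other subsets cost ≥ 35. Minimum total cost: 33.

33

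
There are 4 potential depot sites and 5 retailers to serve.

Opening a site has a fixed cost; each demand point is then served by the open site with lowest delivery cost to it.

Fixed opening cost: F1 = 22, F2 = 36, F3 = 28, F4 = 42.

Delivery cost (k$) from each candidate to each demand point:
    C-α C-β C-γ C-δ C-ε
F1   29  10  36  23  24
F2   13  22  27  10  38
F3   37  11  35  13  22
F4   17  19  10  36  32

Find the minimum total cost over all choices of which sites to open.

142

Open {F1, F2}: assign each demand point to its cheapest open site.
  C-α→F2 13, C-β→F1 10, C-γ→F2 27, C-δ→F2 10, C-ε→F1 24
  delivery cost 84, fixed 58 → total 142.
Compare {F3, F4}: delivery cost 73 + fixed 70 = 143.
Compare {F1}: delivery cost 122 + fixed 22 = 144.
Compare {F2}: delivery cost 110 + fixed 36 = 146.
All other subsets cost ≥ 143. Minimum total cost: 142.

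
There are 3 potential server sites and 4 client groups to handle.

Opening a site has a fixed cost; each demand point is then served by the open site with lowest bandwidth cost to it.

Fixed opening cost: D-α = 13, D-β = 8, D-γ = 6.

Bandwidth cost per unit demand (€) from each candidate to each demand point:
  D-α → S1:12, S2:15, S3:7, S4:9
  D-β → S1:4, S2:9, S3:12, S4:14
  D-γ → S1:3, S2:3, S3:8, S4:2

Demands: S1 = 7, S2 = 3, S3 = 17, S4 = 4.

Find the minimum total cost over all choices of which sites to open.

Open {D-α, D-γ}: assign each demand point to its cheapest open site.
  S1→D-γ 7×3=21, S2→D-γ 3×3=9, S3→D-α 17×7=119, S4→D-γ 4×2=8
  bandwidth cost 157, fixed 19 → total 176.
Compare {D-γ}: bandwidth cost 174 + fixed 6 = 180.
Compare {D-α, D-β, D-γ}: bandwidth cost 157 + fixed 27 = 184.
Compare {D-β, D-γ}: bandwidth cost 174 + fixed 14 = 188.
All other subsets cost ≥ 180. Minimum total cost: 176.

176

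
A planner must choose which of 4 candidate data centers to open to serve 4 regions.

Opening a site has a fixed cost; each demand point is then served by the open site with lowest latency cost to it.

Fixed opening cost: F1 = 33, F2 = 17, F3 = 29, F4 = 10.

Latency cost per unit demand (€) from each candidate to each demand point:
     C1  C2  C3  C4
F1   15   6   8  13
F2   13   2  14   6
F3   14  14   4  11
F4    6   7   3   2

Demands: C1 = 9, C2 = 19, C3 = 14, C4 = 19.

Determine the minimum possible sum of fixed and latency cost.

Open {F2, F4}: assign each demand point to its cheapest open site.
  C1→F4 9×6=54, C2→F2 19×2=38, C3→F4 14×3=42, C4→F4 19×2=38
  latency cost 172, fixed 27 → total 199.
Compare {F2, F3, F4}: latency cost 172 + fixed 56 = 228.
Compare {F1, F2, F4}: latency cost 172 + fixed 60 = 232.
Compare {F1, F2, F3, F4}: latency cost 172 + fixed 89 = 261.
All other subsets cost ≥ 228. Minimum total cost: 199.

199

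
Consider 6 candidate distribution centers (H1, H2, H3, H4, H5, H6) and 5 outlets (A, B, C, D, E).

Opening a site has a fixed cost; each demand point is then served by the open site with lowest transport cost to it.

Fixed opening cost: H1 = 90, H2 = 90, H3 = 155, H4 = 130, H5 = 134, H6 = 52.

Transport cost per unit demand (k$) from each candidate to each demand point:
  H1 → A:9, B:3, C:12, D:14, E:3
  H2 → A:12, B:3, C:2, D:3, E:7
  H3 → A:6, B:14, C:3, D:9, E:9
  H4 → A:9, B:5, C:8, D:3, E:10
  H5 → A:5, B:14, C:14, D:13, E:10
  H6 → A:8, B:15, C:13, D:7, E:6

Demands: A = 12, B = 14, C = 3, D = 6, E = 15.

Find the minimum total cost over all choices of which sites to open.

394

Open {H2, H6}: assign each demand point to its cheapest open site.
  A→H6 12×8=96, B→H2 14×3=42, C→H2 3×2=6, D→H2 6×3=18, E→H6 15×6=90
  transport cost 252, fixed 142 → total 394.
Compare {H1, H2}: transport cost 219 + fixed 180 = 399.
Compare {H1, H6}: transport cost 261 + fixed 142 = 403.
Compare {H1}: transport cost 315 + fixed 90 = 405.
All other subsets cost ≥ 399. Minimum total cost: 394.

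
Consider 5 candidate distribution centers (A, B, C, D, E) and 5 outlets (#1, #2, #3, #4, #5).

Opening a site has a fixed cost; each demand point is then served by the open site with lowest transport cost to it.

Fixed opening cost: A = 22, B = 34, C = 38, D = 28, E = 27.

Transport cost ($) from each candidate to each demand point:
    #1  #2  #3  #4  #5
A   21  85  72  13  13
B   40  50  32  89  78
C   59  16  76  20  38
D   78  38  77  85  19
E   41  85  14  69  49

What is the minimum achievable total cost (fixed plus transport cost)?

Open {A, C, E}: assign each demand point to its cheapest open site.
  #1→A 21, #2→C 16, #3→E 14, #4→A 13, #5→A 13
  transport cost 77, fixed 87 → total 164.
Compare {A, D, E}: transport cost 99 + fixed 77 = 176.
Compare {A, B}: transport cost 129 + fixed 56 = 185.
Compare {A, B, C}: transport cost 95 + fixed 94 = 189.
All other subsets cost ≥ 176. Minimum total cost: 164.

164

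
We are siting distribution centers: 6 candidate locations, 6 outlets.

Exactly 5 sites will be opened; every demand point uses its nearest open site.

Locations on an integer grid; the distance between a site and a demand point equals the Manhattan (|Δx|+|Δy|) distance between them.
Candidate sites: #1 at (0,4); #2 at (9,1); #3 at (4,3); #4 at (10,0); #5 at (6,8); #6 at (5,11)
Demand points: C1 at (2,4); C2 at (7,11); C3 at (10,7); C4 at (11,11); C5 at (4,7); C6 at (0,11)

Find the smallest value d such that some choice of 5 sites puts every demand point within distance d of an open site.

6

Open {#1, #2, #3, #5, #6}.
  Farthest demand point is C4 at distance 6 (to #6); all others are ≤ 6.
With {#1, #2, #4, #5, #6} the worst case is 6.
With {#1, #3, #4, #5, #6} the worst case is 6.
No size-5 selection achieves below 6.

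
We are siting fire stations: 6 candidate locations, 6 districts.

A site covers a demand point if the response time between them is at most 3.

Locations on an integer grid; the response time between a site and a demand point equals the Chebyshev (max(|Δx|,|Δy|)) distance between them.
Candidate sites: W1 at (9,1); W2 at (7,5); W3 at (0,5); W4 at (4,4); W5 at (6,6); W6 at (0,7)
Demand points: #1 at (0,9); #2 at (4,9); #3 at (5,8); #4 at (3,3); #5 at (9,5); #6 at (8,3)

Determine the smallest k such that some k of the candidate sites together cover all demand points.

Coverage sets (demand points within 3 of each site):
  W1: {#6}
  W2: {#3, #5, #6}
  W3: {#4}
  W4: {#4}
  W5: {#2, #3, #4, #5, #6}
  W6: {#1}
No single site covers all 6 demand points.
But {W5, W6} covers everything, so the minimum is 2.

2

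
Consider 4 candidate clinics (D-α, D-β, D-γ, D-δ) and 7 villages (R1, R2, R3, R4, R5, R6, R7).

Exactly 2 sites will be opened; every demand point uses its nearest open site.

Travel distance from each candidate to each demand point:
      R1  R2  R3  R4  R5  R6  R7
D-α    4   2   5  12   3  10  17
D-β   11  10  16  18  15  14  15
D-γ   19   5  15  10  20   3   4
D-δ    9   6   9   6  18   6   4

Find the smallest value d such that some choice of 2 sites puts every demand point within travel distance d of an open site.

Open {D-α, D-δ}.
  Farthest demand point is R4 at travel distance 6 (to D-δ); all others are ≤ 6.
With {D-α, D-γ} the worst case is 10.
With {D-α, D-β} the worst case is 15.
No size-2 selection achieves below 6.

6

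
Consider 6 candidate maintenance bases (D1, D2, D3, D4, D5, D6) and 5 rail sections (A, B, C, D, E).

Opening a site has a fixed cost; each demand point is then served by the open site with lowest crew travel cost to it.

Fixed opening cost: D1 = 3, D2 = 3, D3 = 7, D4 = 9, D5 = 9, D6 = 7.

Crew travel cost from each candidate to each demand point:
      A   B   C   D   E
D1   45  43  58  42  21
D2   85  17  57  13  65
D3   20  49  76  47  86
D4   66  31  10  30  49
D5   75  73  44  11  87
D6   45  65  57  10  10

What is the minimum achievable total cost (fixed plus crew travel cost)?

93

Open {D2, D3, D4, D6}: assign each demand point to its cheapest open site.
  A→D3 20, B→D2 17, C→D4 10, D→D6 10, E→D6 10
  crew travel cost 67, fixed 26 → total 93.
Compare {D1, D2, D3, D4, D6}: crew travel cost 67 + fixed 29 = 96.
Compare {D2, D3, D4, D5, D6}: crew travel cost 67 + fixed 35 = 102.
Compare {D1, D2, D3, D4}: crew travel cost 81 + fixed 22 = 103.
All other subsets cost ≥ 96. Minimum total cost: 93.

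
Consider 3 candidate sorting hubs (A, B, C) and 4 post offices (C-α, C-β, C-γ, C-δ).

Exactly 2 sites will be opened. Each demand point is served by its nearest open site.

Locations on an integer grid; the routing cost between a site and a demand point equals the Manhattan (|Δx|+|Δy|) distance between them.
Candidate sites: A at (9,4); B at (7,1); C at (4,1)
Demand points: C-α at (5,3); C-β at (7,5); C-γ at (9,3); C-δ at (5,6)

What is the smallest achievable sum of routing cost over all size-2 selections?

Open {A, C}.
  C-α→C 3, C-β→A 3, C-γ→A 1, C-δ→A 6  ⇒ total 13.
Compare {A, B}: total 14.
Compare {B, C}: total 17.

13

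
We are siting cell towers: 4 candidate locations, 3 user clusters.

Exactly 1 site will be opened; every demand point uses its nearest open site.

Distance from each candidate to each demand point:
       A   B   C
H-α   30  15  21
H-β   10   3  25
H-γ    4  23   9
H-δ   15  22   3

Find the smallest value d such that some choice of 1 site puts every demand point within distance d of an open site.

22

Open {H-δ}.
  Farthest demand point is B at distance 22 (to H-δ); all others are ≤ 22.
With {H-γ} the worst case is 23.
With {H-β} the worst case is 25.
No size-1 selection achieves below 22.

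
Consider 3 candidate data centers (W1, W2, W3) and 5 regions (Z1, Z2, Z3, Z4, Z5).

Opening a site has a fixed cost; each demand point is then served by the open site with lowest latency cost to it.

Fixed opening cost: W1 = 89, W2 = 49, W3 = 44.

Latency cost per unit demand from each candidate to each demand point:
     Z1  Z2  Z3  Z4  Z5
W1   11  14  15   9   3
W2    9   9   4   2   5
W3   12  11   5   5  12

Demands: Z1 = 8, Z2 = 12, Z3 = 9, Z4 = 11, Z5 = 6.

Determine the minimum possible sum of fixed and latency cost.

Open {W2}: assign each demand point to its cheapest open site.
  Z1→W2 8×9=72, Z2→W2 12×9=108, Z3→W2 9×4=36, Z4→W2 11×2=22, Z5→W2 6×5=30
  latency cost 268, fixed 49 → total 317.
Compare {W2, W3}: latency cost 268 + fixed 93 = 361.
Compare {W1, W2}: latency cost 256 + fixed 138 = 394.
Compare {W1, W2, W3}: latency cost 256 + fixed 182 = 438.
All other subsets cost ≥ 361. Minimum total cost: 317.

317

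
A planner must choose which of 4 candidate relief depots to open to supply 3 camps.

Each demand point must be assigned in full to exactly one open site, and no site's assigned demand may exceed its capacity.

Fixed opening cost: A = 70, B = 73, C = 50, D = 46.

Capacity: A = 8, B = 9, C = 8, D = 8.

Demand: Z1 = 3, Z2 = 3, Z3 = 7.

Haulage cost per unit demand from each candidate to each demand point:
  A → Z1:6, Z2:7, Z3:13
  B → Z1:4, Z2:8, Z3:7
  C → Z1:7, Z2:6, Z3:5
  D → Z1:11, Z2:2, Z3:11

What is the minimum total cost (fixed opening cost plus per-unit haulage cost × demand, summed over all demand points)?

170

Open {C, D}; cheapest assignment that respects the capacities:
  C (cap 8, load 7): Z3 — cost 7×5 = 35
  D (cap 8, load 6): Z1, Z2 — cost 3×11 + 3×2 = 39
  Shipping 74, fixed 96 → total 170.
  Any other capacity-feasible assignment to {C, D} ships for at least 74.
Compare {A, C}: its best feasible assignment gives total 194.
Compare {B, C}: its best feasible assignment gives total 194.
Every other set of open sites that can feasibly serve all demand totals ≥ 194 even under its best assignment. Minimum: 170.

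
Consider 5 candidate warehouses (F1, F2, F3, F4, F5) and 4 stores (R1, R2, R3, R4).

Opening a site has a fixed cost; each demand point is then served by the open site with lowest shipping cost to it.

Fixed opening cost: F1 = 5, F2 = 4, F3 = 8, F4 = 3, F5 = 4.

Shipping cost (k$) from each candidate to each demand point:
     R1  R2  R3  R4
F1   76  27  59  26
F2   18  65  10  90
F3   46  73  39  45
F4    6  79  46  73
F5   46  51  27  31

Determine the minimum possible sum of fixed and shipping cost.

Open {F1, F2, F4}: assign each demand point to its cheapest open site.
  R1→F4 6, R2→F1 27, R3→F2 10, R4→F1 26
  shipping cost 69, fixed 12 → total 81.
Compare {F1, F2, F4, F5}: shipping cost 69 + fixed 16 = 85.
Compare {F1, F2, F3, F4}: shipping cost 69 + fixed 20 = 89.
Compare {F1, F2}: shipping cost 81 + fixed 9 = 90.
All other subsets cost ≥ 85. Minimum total cost: 81.

81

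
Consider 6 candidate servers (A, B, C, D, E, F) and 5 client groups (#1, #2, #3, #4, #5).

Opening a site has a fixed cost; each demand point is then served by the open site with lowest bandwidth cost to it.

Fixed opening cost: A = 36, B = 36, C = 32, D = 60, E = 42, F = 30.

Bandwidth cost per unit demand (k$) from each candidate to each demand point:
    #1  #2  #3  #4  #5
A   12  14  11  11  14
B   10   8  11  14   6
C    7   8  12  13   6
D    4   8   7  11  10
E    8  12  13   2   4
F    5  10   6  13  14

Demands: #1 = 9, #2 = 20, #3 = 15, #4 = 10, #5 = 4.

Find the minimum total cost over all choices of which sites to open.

Open {C, E, F}: assign each demand point to its cheapest open site.
  #1→F 9×5=45, #2→C 20×8=160, #3→F 15×6=90, #4→E 10×2=20, #5→E 4×4=16
  bandwidth cost 331, fixed 104 → total 435.
Compare {D, E}: bandwidth cost 337 + fixed 102 = 439.
Compare {B, E, F}: bandwidth cost 331 + fixed 108 = 439.
Compare {E, F}: bandwidth cost 371 + fixed 72 = 443.
All other subsets cost ≥ 439. Minimum total cost: 435.

435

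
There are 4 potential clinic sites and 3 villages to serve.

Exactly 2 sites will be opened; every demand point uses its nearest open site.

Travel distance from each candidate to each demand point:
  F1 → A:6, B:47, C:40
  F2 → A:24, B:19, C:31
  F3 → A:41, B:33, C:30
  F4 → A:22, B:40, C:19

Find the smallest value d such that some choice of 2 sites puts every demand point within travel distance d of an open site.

22

Open {F2, F4}.
  Farthest demand point is A at travel distance 22 (to F4); all others are ≤ 22.
With {F2, F3} the worst case is 30.
With {F1, F2} the worst case is 31.
No size-2 selection achieves below 22.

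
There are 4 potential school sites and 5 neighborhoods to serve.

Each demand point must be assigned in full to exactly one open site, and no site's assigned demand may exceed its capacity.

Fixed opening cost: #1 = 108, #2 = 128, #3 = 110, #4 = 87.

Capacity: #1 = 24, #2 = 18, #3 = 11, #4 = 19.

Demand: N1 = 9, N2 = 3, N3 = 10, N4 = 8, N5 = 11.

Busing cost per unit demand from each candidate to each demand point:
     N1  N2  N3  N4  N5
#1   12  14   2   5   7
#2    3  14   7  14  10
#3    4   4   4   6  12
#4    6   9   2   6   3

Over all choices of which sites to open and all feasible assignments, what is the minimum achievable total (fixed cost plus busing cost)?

428

Open {#1, #4}; cheapest assignment that respects the capacities:
  #1 (cap 24, load 22): N2, N4, N5 — cost 3×14 + 8×5 + 11×7 = 159
  #4 (cap 19, load 19): N1, N3 — cost 9×6 + 10×2 = 74
  Shipping 233, fixed 195 → total 428.
  Any other capacity-feasible assignment to {#1, #4} ships for at least 233.
Compare {#1, #3, #4}: its best feasible assignment gives total 461.
Compare {#1, #2, #4}: its best feasible assignment gives total 470.
Every other set of open sites that can feasibly serve all demand totals ≥ 461 even under its best assignment. Minimum: 428.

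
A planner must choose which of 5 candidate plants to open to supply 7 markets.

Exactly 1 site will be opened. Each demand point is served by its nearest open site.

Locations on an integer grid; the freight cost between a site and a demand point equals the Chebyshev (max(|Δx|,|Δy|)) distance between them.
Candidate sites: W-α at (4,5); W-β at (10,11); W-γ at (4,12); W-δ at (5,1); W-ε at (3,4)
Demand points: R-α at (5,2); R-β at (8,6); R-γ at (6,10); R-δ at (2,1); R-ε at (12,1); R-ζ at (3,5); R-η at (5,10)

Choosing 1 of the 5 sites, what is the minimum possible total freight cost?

30

Open {W-α}.
  R-α→W-α 3, R-β→W-α 4, R-γ→W-α 5, R-δ→W-α 4, R-ε→W-α 8, R-ζ→W-α 1, R-η→W-α 5  ⇒ total 30.
Compare {W-ε}: total 32.
Compare {W-δ}: total 38.
No size-1 selection does better; minimum is 30.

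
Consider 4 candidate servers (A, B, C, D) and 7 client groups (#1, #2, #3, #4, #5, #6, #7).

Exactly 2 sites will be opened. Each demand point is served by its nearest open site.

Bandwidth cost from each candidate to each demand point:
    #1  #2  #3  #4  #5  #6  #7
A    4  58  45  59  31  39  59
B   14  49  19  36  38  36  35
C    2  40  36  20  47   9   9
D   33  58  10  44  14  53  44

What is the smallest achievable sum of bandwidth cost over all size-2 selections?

Open {C, D}.
  #1→C 2, #2→C 40, #3→D 10, #4→C 20, #5→D 14, #6→C 9, #7→C 9  ⇒ total 104.
Compare {B, C}: total 137.
Compare {A, C}: total 147.
No size-2 selection does better; minimum is 104.

104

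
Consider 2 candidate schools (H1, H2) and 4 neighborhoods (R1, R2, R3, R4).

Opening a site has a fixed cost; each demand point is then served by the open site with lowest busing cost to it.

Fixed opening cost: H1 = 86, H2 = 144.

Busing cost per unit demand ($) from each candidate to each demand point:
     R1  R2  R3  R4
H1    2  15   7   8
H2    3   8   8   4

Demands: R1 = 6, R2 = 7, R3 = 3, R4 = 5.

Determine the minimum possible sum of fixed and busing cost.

262

Open {H2}: assign each demand point to its cheapest open site.
  R1→H2 6×3=18, R2→H2 7×8=56, R3→H2 3×8=24, R4→H2 5×4=20
  busing cost 118, fixed 144 → total 262.
Compare {H1}: busing cost 178 + fixed 86 = 264.
Compare {H1, H2}: busing cost 109 + fixed 230 = 339.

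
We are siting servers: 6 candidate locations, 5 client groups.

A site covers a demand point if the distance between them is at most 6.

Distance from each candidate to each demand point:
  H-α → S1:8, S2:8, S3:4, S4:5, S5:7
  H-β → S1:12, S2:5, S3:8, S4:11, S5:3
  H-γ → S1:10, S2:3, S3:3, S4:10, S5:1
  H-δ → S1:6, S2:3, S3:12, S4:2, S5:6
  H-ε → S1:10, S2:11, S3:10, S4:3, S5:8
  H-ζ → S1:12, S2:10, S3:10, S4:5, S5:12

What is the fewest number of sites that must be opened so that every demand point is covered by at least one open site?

2

Coverage sets (demand points within 6 of each site):
  H-α: {S3, S4}
  H-β: {S2, S5}
  H-γ: {S2, S3, S5}
  H-δ: {S1, S2, S4, S5}
  H-ε: {S4}
  H-ζ: {S4}
No single site covers all 5 demand points.
But {H-α, H-δ} covers everything, so the minimum is 2.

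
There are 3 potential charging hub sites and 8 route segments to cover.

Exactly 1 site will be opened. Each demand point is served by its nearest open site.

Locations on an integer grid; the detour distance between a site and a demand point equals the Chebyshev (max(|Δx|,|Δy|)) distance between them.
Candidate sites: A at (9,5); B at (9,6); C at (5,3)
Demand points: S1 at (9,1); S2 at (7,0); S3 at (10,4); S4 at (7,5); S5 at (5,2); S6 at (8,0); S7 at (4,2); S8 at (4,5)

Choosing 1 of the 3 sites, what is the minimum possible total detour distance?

Open {C}.
  S1→C 4, S2→C 3, S3→C 5, S4→C 2, S5→C 1, S6→C 3, S7→C 1, S8→C 2  ⇒ total 21.
Compare {A}: total 31.
Compare {B}: total 35.

21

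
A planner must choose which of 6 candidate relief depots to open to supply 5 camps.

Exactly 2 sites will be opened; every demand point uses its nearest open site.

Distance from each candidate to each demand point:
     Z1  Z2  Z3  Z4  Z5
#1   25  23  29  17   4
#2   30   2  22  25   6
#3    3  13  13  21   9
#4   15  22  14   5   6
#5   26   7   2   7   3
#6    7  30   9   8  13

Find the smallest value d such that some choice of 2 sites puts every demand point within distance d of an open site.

Open {#3, #5}.
  Farthest demand point is Z2 at distance 7 (to #5); all others are ≤ 7.
With {#5, #6} the worst case is 7.
With {#2, #6} the worst case is 9.
No size-2 selection achieves below 7.

7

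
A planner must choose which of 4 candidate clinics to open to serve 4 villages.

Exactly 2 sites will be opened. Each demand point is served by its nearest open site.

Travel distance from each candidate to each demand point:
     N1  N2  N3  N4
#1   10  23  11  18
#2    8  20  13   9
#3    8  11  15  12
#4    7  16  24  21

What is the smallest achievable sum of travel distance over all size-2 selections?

Open {#2, #3}.
  N1→#2 8, N2→#3 11, N3→#2 13, N4→#2 9  ⇒ total 41.
Compare {#1, #3}: total 42.
Compare {#2, #4}: total 45.
No size-2 selection does better; minimum is 41.

41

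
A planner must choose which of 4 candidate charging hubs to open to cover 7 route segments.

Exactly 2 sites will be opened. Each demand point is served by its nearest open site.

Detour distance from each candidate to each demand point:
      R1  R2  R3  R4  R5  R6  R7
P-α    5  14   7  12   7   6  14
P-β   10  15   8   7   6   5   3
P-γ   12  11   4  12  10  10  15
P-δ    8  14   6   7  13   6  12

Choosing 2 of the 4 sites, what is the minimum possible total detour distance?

46

Open {P-β, P-γ}.
  R1→P-β 10, R2→P-γ 11, R3→P-γ 4, R4→P-β 7, R5→P-β 6, R6→P-β 5, R7→P-β 3  ⇒ total 46.
Compare {P-α, P-β}: total 47.
Compare {P-β, P-δ}: total 49.
No size-2 selection does better; minimum is 46.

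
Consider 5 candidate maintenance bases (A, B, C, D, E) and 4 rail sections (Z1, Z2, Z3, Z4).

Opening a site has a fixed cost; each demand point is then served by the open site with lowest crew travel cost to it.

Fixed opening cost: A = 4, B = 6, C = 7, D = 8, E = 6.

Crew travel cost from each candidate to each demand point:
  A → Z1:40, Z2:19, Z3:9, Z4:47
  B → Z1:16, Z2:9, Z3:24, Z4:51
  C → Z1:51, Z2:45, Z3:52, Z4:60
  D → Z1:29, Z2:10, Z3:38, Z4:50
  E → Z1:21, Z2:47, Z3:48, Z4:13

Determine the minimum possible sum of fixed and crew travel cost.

63

Open {A, B, E}: assign each demand point to its cheapest open site.
  Z1→B 16, Z2→B 9, Z3→A 9, Z4→E 13
  crew travel cost 47, fixed 16 → total 63.
Compare {A, B, C, E}: crew travel cost 47 + fixed 23 = 70.
Compare {A, D, E}: crew travel cost 53 + fixed 18 = 71.
Compare {A, B, D, E}: crew travel cost 47 + fixed 24 = 71.
All other subsets cost ≥ 70. Minimum total cost: 63.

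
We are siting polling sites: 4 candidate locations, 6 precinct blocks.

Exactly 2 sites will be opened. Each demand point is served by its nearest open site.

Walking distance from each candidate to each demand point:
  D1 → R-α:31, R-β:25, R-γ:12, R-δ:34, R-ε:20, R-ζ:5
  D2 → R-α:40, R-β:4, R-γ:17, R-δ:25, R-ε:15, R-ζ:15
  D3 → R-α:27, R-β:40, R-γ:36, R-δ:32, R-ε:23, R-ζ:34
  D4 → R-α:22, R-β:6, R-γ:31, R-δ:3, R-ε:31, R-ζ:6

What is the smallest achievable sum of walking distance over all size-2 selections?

67

Open {D2, D4}.
  R-α→D4 22, R-β→D2 4, R-γ→D2 17, R-δ→D4 3, R-ε→D2 15, R-ζ→D4 6  ⇒ total 67.
Compare {D1, D4}: total 68.
Compare {D3, D4}: total 91.
No size-2 selection does better; minimum is 67.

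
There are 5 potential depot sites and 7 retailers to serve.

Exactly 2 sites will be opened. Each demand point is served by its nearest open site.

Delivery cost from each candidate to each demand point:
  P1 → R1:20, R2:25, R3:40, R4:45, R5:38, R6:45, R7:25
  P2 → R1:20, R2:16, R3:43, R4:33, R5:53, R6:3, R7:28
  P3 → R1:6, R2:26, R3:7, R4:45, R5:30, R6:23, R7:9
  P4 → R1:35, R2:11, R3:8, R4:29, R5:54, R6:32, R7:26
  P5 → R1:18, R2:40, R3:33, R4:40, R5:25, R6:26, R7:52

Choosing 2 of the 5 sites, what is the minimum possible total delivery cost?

Open {P2, P3}.
  R1→P3 6, R2→P2 16, R3→P3 7, R4→P2 33, R5→P3 30, R6→P2 3, R7→P3 9  ⇒ total 104.
Compare {P3, P4}: total 115.
Compare {P3, P5}: total 136.
No size-2 selection does better; minimum is 104.

104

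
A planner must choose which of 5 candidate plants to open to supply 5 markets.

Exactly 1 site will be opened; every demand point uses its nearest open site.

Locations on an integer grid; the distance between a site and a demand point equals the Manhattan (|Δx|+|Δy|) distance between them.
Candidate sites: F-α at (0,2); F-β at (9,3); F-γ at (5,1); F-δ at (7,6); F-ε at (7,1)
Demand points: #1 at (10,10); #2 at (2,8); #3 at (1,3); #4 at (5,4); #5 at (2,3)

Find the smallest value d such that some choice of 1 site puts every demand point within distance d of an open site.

Open {F-δ}.
  Farthest demand point is #3 at distance 9 (to F-δ); all others are ≤ 9.
With {F-β} the worst case is 12.
With {F-ε} the worst case is 12.
No size-1 selection achieves below 9.

9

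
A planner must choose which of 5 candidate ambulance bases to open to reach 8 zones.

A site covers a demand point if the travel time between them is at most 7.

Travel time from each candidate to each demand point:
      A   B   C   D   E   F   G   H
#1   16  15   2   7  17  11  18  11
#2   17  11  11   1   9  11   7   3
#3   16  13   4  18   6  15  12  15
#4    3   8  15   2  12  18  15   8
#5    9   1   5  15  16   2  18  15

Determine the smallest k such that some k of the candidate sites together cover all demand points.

4

Coverage sets (demand points within 7 of each site):
  #1: {C, D}
  #2: {D, G, H}
  #3: {C, E}
  #4: {A, D}
  #5: {B, C, F}
No 3 sites suffice: every size-3 union leaves at least one demand point uncovered.
But {#2, #3, #4, #5} covers everything, so the minimum is 4.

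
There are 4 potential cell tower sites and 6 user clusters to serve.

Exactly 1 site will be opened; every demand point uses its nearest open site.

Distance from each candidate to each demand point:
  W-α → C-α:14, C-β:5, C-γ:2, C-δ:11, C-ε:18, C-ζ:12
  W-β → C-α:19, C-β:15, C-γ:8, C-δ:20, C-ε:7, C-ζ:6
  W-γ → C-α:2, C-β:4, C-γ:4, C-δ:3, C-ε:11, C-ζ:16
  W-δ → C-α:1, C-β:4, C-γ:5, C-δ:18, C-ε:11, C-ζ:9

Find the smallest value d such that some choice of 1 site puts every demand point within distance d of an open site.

16

Open {W-γ}.
  Farthest demand point is C-ζ at distance 16 (to W-γ); all others are ≤ 16.
With {W-α} the worst case is 18.
With {W-δ} the worst case is 18.
No size-1 selection achieves below 16.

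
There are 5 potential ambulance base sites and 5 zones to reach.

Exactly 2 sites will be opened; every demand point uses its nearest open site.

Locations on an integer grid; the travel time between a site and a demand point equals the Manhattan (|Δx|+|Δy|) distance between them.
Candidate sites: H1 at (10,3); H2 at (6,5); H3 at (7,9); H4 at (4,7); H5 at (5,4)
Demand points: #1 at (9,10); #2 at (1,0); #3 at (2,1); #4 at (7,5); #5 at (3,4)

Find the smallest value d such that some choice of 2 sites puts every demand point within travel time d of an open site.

Open {H1, H5}.
  Farthest demand point is #1 at travel time 8 (to H1); all others are ≤ 8.
With {H2, H5} the worst case is 8.
With {H3, H5} the worst case is 8.
No size-2 selection achieves below 8.

8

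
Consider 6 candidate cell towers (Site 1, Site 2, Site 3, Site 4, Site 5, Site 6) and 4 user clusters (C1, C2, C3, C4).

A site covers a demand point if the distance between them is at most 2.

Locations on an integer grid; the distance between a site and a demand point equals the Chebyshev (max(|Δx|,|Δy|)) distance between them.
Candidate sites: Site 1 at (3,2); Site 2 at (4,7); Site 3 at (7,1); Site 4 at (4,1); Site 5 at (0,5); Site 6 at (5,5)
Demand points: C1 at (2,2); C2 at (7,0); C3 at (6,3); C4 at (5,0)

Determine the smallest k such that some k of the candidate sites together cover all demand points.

Coverage sets (demand points within 2 of each site):
  Site 1: {C1, C4}
  Site 2: {}
  Site 3: {C2, C3, C4}
  Site 4: {C1, C3, C4}
  Site 5: {}
  Site 6: {C3}
No single site covers all 4 demand points.
But {Site 1, Site 3} covers everything, so the minimum is 2.

2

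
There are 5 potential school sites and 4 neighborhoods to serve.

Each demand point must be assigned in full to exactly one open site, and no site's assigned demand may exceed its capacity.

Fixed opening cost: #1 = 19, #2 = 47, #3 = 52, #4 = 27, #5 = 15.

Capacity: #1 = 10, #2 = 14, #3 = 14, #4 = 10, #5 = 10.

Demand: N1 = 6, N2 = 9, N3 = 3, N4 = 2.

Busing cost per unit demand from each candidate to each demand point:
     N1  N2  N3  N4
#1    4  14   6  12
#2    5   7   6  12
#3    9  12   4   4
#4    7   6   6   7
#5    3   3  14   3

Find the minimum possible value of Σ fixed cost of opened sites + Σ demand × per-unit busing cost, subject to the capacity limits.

Open {#1, #4, #5}; cheapest assignment that respects the capacities:
  #1 (cap 10, load 9): N1, N3 — cost 6×4 + 3×6 = 42
  #4 (cap 10, load 2): N4 — cost 2×7 = 14
  #5 (cap 10, load 9): N2 — cost 9×3 = 27
  Shipping 83, fixed 61 → total 144.
  Any other capacity-feasible assignment to {#1, #4, #5} ships for at least 83.
Compare {#1, #3, #5}: its best feasible assignment gives total 157.
Compare {#2, #5}: its best feasible assignment gives total 161.
Every other set of open sites that can feasibly serve all demand totals ≥ 157 even under its best assignment. Minimum: 144.

144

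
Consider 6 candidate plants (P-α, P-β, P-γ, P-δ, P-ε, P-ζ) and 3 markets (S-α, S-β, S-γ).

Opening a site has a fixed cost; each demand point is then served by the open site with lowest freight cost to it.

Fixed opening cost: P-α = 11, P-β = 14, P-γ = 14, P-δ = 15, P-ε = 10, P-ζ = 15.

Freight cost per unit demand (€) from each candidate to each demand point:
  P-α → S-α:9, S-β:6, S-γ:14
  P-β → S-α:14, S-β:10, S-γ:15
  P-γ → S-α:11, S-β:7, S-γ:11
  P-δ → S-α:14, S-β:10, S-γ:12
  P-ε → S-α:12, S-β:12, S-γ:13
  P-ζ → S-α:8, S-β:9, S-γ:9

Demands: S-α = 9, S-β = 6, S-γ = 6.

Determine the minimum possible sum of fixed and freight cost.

Open {P-α, P-ζ}: assign each demand point to its cheapest open site.
  S-α→P-ζ 9×8=72, S-β→P-α 6×6=36, S-γ→P-ζ 6×9=54
  freight cost 162, fixed 26 → total 188.
Compare {P-ζ}: freight cost 180 + fixed 15 = 195.
Compare {P-γ, P-ζ}: freight cost 168 + fixed 29 = 197.
Compare {P-α, P-ε, P-ζ}: freight cost 162 + fixed 36 = 198.
All other subsets cost ≥ 195. Minimum total cost: 188.

188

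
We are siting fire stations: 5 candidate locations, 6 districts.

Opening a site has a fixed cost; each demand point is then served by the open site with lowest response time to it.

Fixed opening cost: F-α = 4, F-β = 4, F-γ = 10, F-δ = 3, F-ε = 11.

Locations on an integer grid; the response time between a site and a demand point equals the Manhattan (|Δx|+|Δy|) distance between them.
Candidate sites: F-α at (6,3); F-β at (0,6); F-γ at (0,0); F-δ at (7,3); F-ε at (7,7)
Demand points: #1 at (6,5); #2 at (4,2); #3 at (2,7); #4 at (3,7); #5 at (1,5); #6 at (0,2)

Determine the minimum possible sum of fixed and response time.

Open {F-α, F-β}: assign each demand point to its cheapest open site.
  #1→F-α 2, #2→F-α 3, #3→F-β 3, #4→F-β 4, #5→F-β 2, #6→F-β 4
  response time 18, fixed 8 → total 26.
Compare {F-β, F-δ}: response time 20 + fixed 7 = 27.
Compare {F-α, F-β, F-δ}: response time 18 + fixed 11 = 29.
Compare {F-β}: response time 28 + fixed 4 = 32.
All other subsets cost ≥ 27. Minimum total cost: 26.

26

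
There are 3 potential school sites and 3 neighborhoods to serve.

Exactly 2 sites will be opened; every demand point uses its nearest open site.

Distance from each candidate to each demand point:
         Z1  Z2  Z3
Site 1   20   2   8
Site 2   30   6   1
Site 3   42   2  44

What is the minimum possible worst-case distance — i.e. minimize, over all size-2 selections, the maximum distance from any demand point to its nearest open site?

20

Open {Site 1, Site 2}.
  Farthest demand point is Z1 at distance 20 (to Site 1); all others are ≤ 20.
With {Site 1, Site 3} the worst case is 20.
With {Site 2, Site 3} the worst case is 30.
No size-2 selection achieves below 20.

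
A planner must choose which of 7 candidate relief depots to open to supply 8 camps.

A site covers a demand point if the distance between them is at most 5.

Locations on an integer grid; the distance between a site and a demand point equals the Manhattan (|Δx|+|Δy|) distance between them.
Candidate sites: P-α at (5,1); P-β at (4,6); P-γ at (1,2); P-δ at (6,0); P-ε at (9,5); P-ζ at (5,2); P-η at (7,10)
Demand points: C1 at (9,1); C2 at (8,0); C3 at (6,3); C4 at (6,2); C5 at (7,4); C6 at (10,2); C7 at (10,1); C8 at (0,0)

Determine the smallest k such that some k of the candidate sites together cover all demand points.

Coverage sets (demand points within 5 of each site):
  P-α: {C1, C2, C3, C4, C5, C7}
  P-β: {C3, C5}
  P-γ: {C4, C8}
  P-δ: {C1, C2, C3, C4, C5, C7}
  P-ε: {C1, C3, C5, C6, C7}
  P-ζ: {C1, C2, C3, C4, C5, C6}
  P-η: {}
No 2 sites suffice: every size-2 union leaves at least one demand point uncovered.
But {P-α, P-γ, P-ε} covers everything, so the minimum is 3.

3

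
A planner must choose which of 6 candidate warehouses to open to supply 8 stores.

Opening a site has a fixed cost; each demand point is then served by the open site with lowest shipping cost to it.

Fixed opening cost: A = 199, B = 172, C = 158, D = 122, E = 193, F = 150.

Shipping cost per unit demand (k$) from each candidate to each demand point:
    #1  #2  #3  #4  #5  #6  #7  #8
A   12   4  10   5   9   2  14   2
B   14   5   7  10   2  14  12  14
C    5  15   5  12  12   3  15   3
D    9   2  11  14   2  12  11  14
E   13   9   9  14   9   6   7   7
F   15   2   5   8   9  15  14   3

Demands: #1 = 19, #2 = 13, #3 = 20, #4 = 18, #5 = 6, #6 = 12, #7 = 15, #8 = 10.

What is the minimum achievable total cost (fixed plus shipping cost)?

960

Open {C, D}: assign each demand point to its cheapest open site.
  #1→C 19×5=95, #2→D 13×2=26, #3→C 20×5=100, #4→C 18×12=216, #5→D 6×2=12, #6→C 12×3=36, #7→D 15×11=165, #8→C 10×3=30
  shipping cost 680, fixed 280 → total 960.
Compare {A, C}: shipping cost 645 + fixed 357 = 1002.
Compare {C, F}: shipping cost 695 + fixed 308 = 1003.
Compare {A, C, D}: shipping cost 532 + fixed 479 = 1011.
All other subsets cost ≥ 1002. Minimum total cost: 960.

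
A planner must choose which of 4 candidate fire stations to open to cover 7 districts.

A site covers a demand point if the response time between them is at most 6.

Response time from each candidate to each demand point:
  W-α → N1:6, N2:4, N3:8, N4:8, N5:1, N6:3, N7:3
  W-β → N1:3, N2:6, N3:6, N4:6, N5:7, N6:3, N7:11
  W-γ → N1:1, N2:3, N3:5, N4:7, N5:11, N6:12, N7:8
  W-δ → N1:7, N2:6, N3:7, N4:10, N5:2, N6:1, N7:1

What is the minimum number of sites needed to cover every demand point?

Coverage sets (demand points within 6 of each site):
  W-α: {N1, N2, N5, N6, N7}
  W-β: {N1, N2, N3, N4, N6}
  W-γ: {N1, N2, N3}
  W-δ: {N2, N5, N6, N7}
No single site covers all 7 demand points.
But {W-α, W-β} covers everything, so the minimum is 2.

2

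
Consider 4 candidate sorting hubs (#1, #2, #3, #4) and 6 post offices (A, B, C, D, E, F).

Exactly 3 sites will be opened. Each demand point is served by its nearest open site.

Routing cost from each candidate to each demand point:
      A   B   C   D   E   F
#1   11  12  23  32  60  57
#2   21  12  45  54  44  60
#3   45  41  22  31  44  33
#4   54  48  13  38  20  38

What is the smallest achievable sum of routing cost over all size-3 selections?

Open {#1, #3, #4}.
  A→#1 11, B→#1 12, C→#4 13, D→#3 31, E→#4 20, F→#3 33  ⇒ total 120.
Compare {#1, #2, #4}: total 126.
Compare {#2, #3, #4}: total 130.
No size-3 selection does better; minimum is 120.

120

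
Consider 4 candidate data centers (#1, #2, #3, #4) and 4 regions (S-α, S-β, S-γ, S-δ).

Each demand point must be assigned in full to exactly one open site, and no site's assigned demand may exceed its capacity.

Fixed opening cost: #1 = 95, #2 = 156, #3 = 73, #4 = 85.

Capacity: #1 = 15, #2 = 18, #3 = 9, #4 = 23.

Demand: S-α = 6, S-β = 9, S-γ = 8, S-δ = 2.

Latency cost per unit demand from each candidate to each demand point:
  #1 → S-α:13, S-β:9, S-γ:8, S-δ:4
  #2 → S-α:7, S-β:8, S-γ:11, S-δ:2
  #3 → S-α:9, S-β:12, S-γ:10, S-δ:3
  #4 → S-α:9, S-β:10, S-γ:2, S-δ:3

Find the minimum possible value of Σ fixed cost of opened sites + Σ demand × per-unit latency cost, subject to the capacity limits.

Open {#3, #4}; cheapest assignment that respects the capacities:
  #3 (cap 9, load 8): S-α, S-δ — cost 6×9 + 2×3 = 60
  #4 (cap 23, load 17): S-β, S-γ — cost 9×10 + 8×2 = 106
  Shipping 166, fixed 158 → total 324.
  Any other capacity-feasible assignment to {#3, #4} ships for at least 166.
Compare {#1, #4}: its best feasible assignment gives total 337.
Compare {#2, #4}: its best feasible assignment gives total 375.
Every other set of open sites that can feasibly serve all demand totals ≥ 337 even under its best assignment. Minimum: 324.

324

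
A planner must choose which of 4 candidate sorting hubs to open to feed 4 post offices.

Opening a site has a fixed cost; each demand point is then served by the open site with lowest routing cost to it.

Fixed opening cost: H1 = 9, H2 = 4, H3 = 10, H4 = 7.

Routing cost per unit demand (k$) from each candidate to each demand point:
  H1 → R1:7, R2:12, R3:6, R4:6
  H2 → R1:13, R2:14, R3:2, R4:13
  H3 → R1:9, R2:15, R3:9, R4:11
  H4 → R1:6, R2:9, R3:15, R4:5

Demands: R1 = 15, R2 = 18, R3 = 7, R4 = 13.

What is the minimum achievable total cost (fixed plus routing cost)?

342

Open {H2, H4}: assign each demand point to its cheapest open site.
  R1→H4 15×6=90, R2→H4 18×9=162, R3→H2 7×2=14, R4→H4 13×5=65
  routing cost 331, fixed 11 → total 342.
Compare {H1, H2, H4}: routing cost 331 + fixed 20 = 351.
Compare {H2, H3, H4}: routing cost 331 + fixed 21 = 352.
Compare {H1, H2, H3, H4}: routing cost 331 + fixed 30 = 361.
All other subsets cost ≥ 351. Minimum total cost: 342.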